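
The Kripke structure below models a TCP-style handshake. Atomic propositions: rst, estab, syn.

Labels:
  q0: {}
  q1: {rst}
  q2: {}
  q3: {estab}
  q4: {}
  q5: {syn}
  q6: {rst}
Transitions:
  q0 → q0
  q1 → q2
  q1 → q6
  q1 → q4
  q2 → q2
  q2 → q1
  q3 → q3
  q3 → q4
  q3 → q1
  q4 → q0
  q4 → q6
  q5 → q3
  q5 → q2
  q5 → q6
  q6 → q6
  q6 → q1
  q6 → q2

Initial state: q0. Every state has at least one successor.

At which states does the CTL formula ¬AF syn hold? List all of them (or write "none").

States satisfying syn: {q5}.
States satisfying AF syn: {q5}.
States satisfying ¬AF syn: {q0, q1, q2, q3, q4, q6}.

{q0, q1, q2, q3, q4, q6}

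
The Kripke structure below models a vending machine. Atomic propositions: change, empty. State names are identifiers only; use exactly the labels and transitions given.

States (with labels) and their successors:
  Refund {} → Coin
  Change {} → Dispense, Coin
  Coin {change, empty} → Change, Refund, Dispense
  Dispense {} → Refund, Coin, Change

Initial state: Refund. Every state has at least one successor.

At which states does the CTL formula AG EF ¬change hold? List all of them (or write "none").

{Refund, Change, Coin, Dispense}

States satisfying EF ¬change: {Refund, Change, Coin, Dispense}.
States satisfying AG EF ¬change: {Refund, Change, Coin, Dispense}.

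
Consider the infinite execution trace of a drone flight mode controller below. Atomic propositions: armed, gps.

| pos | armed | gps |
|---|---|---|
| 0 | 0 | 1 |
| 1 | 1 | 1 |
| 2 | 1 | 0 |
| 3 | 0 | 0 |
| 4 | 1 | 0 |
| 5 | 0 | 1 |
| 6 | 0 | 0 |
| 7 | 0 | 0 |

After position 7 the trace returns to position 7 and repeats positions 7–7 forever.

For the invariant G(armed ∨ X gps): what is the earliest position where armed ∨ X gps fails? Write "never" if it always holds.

Check armed ∨ X gps at each position in order: 0 ✓, 1 ✓, 2 ✓.
At position 3 the labels are {} and the next position 4 has {armed}, so armed ∨ X gps is false there. This is the first violation.

3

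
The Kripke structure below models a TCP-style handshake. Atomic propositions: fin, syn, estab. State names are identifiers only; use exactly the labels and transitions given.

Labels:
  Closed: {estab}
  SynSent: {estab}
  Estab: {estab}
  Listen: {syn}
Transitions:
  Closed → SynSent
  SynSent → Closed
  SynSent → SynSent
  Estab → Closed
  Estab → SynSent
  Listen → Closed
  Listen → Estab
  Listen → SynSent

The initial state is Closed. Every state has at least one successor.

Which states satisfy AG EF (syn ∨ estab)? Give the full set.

{Closed, SynSent, Estab, Listen}

States satisfying EF (syn ∨ estab): {Closed, SynSent, Estab, Listen}.
States satisfying AG EF (syn ∨ estab): {Closed, SynSent, Estab, Listen}.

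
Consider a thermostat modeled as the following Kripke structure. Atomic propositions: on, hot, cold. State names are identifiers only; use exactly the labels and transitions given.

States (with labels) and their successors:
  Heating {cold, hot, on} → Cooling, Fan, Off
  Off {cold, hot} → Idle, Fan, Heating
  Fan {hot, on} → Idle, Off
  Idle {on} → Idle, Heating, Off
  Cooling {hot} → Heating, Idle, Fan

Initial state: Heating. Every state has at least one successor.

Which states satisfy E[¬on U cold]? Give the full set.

{Heating, Off, Cooling}

States satisfying ¬on: {Off, Cooling}.
States satisfying cold: {Heating, Off}.
States satisfying E[¬on U cold]: {Heating, Off, Cooling}.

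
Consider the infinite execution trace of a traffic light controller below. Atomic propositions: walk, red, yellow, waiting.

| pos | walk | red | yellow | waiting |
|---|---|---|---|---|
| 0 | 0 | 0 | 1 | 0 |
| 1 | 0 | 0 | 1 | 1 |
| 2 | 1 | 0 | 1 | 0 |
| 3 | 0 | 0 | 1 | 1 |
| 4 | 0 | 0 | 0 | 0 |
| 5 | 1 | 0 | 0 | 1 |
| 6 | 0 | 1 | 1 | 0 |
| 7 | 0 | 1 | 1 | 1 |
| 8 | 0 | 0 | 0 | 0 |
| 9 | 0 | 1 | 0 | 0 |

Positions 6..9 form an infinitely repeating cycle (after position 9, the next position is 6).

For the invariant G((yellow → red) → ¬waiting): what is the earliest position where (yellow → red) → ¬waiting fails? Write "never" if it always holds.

Check (yellow → red) → ¬waiting at each position in order: 0 ✓, 1 ✓, 2 ✓, 3 ✓, 4 ✓.
At position 5 the labels are {waiting, walk}, so (yellow → red) → ¬waiting is false there. This is the first violation.

5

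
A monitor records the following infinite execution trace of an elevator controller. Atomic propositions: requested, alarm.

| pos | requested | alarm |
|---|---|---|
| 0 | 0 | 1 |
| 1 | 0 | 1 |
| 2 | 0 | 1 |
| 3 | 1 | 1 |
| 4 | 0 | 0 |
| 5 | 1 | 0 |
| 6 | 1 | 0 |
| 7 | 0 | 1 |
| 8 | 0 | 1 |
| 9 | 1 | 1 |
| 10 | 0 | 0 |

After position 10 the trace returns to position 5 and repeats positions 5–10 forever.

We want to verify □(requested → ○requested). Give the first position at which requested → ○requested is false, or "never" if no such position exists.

3

Check requested → ○requested at each position in order: 0 ✓, 1 ✓, 2 ✓.
At position 3 the labels are {alarm, requested} and the next position 4 has {}, so requested → ○requested is false there. This is the first violation.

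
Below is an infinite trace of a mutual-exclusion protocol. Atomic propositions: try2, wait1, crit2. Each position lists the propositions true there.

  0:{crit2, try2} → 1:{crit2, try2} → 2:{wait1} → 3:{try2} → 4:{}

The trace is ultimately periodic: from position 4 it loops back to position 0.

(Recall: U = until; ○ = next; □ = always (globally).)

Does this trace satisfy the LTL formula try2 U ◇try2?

Walking from position 0: ◇try2 first holds at position 0, and try2 holds at every earlier position along the way, so try2 U ◇try2 holds.

Yes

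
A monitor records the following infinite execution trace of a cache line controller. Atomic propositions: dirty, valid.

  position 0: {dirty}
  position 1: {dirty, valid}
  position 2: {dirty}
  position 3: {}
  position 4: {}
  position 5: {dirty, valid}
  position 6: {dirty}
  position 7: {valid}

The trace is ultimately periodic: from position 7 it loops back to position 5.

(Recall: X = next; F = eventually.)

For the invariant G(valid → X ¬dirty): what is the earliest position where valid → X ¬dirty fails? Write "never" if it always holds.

Check valid → X ¬dirty at each position in order: 0 ✓.
At position 1 the labels are {dirty, valid} and the next position 2 has {dirty}, so valid → X ¬dirty is false there. This is the first violation.

1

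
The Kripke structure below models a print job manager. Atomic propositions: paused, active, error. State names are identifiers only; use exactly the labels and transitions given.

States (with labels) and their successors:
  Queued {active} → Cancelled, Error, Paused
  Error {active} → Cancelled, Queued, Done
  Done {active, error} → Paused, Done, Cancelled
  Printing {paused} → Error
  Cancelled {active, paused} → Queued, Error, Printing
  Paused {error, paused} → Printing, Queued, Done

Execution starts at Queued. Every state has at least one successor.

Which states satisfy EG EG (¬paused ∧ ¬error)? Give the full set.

{Queued, Error}

States satisfying EG (¬paused ∧ ¬error): {Queued, Error}.
States satisfying EG EG (¬paused ∧ ¬error): {Queued, Error}.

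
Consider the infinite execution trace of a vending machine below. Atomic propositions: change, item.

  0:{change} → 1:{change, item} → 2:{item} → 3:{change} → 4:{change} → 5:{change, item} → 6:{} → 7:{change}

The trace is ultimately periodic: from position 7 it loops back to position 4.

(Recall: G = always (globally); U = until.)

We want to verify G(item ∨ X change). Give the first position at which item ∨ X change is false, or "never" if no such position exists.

never

item ∨ X change holds at every position 0..7, and those are all the positions the trace ever visits, so the invariant G(item ∨ X change) is never violated.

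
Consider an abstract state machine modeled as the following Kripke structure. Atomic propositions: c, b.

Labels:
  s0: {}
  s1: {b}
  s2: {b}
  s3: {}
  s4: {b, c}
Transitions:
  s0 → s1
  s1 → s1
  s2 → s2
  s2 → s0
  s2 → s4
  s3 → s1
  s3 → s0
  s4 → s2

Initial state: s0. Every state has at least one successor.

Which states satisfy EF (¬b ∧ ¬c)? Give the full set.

{s0, s2, s3, s4}

States satisfying ¬b ∧ ¬c: {s0, s3}.
States satisfying EF (¬b ∧ ¬c): {s0, s2, s3, s4}.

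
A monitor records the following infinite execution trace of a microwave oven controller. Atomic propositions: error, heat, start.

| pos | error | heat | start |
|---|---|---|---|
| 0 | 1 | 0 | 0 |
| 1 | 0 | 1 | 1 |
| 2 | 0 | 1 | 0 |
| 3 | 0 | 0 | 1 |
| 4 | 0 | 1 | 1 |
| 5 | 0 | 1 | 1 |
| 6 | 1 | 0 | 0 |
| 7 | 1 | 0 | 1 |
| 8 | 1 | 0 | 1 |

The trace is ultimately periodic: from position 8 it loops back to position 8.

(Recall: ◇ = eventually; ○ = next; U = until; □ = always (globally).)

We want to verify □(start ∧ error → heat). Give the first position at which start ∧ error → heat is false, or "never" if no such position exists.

7

Check start ∧ error → heat at each position in order: 0 ✓, 1 ✓, 2 ✓, 3 ✓, 4 ✓, 5 ✓, 6 ✓.
At position 7 the labels are {error, start}, so start ∧ error → heat is false there. This is the first violation.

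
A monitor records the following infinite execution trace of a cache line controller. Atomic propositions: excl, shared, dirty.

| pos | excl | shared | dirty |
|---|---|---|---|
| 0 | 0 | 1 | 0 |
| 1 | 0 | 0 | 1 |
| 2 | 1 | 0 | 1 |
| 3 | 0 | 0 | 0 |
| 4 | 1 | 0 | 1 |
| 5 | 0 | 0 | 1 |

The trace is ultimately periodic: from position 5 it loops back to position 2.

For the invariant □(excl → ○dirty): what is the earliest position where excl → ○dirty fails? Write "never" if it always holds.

Check excl → ○dirty at each position in order: 0 ✓, 1 ✓.
At position 2 the labels are {dirty, excl} and the next position 3 has {}, so excl → ○dirty is false there. This is the first violation.

2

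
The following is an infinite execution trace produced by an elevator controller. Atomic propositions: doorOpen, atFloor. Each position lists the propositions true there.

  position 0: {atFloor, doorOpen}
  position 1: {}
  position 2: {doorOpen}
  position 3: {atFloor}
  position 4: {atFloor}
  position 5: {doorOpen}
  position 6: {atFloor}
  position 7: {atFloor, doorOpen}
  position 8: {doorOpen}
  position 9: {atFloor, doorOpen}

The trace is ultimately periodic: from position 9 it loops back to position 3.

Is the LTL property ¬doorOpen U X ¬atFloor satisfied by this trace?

Holds

Walking from position 0: X ¬atFloor first holds at position 0, and ¬doorOpen holds at every earlier position along the way, so ¬doorOpen U X ¬atFloor holds.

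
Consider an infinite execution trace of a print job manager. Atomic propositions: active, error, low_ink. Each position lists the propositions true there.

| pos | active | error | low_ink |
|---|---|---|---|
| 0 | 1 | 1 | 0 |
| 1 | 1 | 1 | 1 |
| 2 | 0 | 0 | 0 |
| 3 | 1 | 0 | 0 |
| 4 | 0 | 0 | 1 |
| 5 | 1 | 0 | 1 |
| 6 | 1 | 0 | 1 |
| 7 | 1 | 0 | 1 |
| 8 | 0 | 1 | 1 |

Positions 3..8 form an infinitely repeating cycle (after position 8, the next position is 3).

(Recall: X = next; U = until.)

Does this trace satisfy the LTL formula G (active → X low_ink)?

Does not hold

active → X low_ink must hold at every position from 0 onward. It fails at position 1, so G (active → X low_ink) is false.
Positions where active holds: 0, 1, 3, 5, 6, 7.
Check X low_ink at each: 0→ok, 1→fails, 3→ok, 5→ok, 6→ok, 7→ok.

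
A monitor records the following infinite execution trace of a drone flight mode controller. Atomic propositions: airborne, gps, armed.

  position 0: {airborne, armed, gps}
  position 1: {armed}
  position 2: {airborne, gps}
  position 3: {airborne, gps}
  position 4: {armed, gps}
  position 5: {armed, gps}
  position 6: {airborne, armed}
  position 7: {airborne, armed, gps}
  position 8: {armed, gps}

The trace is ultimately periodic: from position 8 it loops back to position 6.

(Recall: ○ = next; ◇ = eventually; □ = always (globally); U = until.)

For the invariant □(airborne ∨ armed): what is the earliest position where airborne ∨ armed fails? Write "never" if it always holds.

never

airborne ∨ armed holds at every position 0..8, and those are all the positions the trace ever visits, so the invariant □(airborne ∨ armed) is never violated.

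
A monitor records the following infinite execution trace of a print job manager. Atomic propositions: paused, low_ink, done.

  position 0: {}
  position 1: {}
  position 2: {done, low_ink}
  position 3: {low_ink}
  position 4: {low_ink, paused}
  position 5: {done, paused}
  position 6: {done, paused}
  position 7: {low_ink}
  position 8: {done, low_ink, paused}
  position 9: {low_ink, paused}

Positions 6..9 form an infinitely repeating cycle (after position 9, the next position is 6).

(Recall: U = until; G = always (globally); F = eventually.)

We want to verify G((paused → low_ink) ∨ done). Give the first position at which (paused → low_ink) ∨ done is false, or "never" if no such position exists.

never

(paused → low_ink) ∨ done holds at every position 0..9, and those are all the positions the trace ever visits, so the invariant G((paused → low_ink) ∨ done) is never violated.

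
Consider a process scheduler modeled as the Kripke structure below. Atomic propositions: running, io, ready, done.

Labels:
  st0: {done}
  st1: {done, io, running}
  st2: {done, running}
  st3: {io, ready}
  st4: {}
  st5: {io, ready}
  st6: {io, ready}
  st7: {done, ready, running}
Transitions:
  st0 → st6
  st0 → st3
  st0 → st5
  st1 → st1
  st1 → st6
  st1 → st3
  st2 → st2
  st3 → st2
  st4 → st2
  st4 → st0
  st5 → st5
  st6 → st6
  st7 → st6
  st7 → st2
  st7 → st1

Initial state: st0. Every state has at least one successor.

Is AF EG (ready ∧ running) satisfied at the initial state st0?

No

States satisfying EG (ready ∧ running): ∅.
States satisfying AF EG (ready ∧ running): ∅.
There is a path from st0 along which EG (ready ∧ running) never holds.
st0 ∉ Sat(AF EG (ready ∧ running)).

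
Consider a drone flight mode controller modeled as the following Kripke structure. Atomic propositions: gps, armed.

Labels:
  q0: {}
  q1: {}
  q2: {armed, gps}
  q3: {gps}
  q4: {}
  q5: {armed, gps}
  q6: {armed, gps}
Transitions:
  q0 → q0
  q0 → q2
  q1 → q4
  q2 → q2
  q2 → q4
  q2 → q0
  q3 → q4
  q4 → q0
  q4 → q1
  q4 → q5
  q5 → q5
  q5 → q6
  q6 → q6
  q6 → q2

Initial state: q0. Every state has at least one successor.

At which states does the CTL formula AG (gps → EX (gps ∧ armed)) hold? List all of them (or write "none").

States satisfying gps → EX (gps ∧ armed): {q0, q1, q2, q4, q5, q6}.
States satisfying AG (gps → EX (gps ∧ armed)): {q0, q1, q2, q4, q5, q6}.

{q0, q1, q2, q4, q5, q6}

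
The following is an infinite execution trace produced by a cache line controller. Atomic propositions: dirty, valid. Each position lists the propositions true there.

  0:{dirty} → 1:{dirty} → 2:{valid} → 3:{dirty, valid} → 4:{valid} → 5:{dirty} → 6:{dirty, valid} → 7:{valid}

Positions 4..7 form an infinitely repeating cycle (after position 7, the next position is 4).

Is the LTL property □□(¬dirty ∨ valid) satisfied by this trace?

□(¬dirty ∨ valid) must hold at every position from 0 onward. It fails at position 0, so □□(¬dirty ∨ valid) is false.

Does not hold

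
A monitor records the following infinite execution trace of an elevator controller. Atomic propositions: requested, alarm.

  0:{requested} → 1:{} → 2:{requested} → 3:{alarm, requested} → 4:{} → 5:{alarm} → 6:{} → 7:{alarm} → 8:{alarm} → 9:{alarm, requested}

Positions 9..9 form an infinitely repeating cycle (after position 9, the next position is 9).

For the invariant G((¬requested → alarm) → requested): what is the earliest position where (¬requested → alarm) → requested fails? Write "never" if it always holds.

5

Check (¬requested → alarm) → requested at each position in order: 0 ✓, 1 ✓, 2 ✓, 3 ✓, 4 ✓.
At position 5 the labels are {alarm}, so (¬requested → alarm) → requested is false there. This is the first violation.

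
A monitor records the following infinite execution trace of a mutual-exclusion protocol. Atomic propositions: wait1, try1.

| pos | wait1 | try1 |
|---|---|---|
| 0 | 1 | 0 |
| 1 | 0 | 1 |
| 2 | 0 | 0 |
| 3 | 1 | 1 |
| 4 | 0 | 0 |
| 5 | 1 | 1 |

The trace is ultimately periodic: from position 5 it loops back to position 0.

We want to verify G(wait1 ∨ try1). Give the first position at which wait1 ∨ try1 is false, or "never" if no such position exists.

Check wait1 ∨ try1 at each position in order: 0 ✓, 1 ✓.
At position 2 the labels are {}, so wait1 ∨ try1 is false there. This is the first violation.

2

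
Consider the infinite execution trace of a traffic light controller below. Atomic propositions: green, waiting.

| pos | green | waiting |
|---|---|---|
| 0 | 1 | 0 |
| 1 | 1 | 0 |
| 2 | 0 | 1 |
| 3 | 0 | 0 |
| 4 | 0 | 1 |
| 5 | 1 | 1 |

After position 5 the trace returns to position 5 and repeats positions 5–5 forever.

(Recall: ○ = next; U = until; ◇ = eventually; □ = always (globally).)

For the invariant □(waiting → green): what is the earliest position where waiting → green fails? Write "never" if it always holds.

Check waiting → green at each position in order: 0 ✓, 1 ✓.
At position 2 the labels are {waiting}, so waiting → green is false there. This is the first violation.

2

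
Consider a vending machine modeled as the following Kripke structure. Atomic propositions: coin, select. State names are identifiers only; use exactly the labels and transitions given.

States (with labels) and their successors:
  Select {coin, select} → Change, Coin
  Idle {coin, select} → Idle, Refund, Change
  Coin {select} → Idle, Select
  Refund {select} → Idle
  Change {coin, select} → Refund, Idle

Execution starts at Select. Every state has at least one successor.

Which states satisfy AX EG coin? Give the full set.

States satisfying EG coin: {Select, Idle, Change}.
States satisfying AX EG coin: {Coin, Refund}.

{Coin, Refund}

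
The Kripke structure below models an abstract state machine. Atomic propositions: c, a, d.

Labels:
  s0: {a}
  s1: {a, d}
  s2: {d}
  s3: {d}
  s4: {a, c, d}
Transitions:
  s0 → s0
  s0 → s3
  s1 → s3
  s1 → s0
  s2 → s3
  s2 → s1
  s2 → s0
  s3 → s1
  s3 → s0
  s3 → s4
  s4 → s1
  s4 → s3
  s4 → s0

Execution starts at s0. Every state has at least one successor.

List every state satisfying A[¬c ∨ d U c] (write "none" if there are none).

States satisfying ¬c ∨ d: {s0, s1, s2, s3, s4}.
States satisfying c: {s4}.
States satisfying A[¬c ∨ d U c]: {s4}.

{s4}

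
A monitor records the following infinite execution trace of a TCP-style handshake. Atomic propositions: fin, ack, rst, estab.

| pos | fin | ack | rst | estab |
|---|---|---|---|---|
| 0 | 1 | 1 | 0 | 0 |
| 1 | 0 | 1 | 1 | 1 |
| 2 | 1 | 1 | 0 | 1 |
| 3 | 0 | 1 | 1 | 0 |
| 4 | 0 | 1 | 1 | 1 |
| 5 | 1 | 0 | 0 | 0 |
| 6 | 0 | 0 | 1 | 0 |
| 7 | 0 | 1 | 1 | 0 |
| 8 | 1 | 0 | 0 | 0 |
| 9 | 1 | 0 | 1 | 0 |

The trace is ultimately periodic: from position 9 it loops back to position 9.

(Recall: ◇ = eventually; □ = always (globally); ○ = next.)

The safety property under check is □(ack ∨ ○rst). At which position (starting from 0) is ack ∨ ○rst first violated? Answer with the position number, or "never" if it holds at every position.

never

ack ∨ ○rst holds at every position 0..9, and those are all the positions the trace ever visits, so the invariant □(ack ∨ ○rst) is never violated.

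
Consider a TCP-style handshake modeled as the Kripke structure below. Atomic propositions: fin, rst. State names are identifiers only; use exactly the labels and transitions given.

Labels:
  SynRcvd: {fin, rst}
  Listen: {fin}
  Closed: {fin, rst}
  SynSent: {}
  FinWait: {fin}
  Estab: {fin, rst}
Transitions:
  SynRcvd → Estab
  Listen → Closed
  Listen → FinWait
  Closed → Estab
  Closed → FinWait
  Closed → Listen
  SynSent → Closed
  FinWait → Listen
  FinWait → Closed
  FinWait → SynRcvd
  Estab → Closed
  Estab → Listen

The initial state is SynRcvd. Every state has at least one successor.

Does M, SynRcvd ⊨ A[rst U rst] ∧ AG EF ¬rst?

States satisfying rst: {SynRcvd, Closed, Estab}.
States satisfying A[rst U rst]: {SynRcvd, Closed, Estab}.
States satisfying EF ¬rst: {SynRcvd, Listen, Closed, SynSent, FinWait, Estab}.
States satisfying AG EF ¬rst: {SynRcvd, Listen, Closed, SynSent, FinWait, Estab}.
States satisfying A[rst U rst] ∧ AG EF ¬rst: {SynRcvd, Closed, Estab}.
SynRcvd ∈ Sat(A[rst U rst] ∧ AG EF ¬rst).

Satisfied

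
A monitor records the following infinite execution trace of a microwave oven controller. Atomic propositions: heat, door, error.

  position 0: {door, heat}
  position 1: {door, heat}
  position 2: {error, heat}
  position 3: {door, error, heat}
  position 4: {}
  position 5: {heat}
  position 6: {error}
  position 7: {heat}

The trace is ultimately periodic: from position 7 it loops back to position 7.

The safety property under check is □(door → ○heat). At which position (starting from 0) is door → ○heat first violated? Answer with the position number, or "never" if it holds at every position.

Check door → ○heat at each position in order: 0 ✓, 1 ✓, 2 ✓.
At position 3 the labels are {door, error, heat} and the next position 4 has {}, so door → ○heat is false there. This is the first violation.

3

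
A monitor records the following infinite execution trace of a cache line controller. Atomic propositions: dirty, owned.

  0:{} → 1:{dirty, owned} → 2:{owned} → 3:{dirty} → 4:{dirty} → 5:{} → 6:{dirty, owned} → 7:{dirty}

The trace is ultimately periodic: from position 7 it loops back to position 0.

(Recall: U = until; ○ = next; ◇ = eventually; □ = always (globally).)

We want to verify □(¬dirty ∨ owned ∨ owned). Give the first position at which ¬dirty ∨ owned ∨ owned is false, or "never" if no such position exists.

Check ¬dirty ∨ owned ∨ owned at each position in order: 0 ✓, 1 ✓, 2 ✓.
At position 3 the labels are {dirty}, so ¬dirty ∨ owned ∨ owned is false there. This is the first violation.

3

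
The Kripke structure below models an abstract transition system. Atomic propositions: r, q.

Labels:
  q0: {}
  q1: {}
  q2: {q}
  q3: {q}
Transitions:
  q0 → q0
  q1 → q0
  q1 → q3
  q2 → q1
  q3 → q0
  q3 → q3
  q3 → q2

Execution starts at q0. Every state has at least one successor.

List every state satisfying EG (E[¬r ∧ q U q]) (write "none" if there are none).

States satisfying E[¬r ∧ q U q]: {q2, q3}.
States satisfying EG (E[¬r ∧ q U q]): {q3}.

{q3}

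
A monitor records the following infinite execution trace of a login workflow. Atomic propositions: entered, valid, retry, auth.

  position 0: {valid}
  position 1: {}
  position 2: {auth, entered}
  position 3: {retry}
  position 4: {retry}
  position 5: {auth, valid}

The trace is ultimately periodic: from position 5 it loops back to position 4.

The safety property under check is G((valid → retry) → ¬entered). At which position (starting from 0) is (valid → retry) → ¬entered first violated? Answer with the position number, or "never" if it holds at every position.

2

Check (valid → retry) → ¬entered at each position in order: 0 ✓, 1 ✓.
At position 2 the labels are {auth, entered}, so (valid → retry) → ¬entered is false there. This is the first violation.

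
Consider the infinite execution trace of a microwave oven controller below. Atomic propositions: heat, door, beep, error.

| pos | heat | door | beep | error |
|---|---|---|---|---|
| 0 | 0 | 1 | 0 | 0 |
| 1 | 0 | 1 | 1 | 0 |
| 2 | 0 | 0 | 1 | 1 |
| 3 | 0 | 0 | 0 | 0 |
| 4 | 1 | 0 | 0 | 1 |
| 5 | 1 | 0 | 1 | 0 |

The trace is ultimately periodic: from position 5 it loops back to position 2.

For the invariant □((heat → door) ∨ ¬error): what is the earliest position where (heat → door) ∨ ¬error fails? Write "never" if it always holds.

4

Check (heat → door) ∨ ¬error at each position in order: 0 ✓, 1 ✓, 2 ✓, 3 ✓.
At position 4 the labels are {error, heat}, so (heat → door) ∨ ¬error is false there. This is the first violation.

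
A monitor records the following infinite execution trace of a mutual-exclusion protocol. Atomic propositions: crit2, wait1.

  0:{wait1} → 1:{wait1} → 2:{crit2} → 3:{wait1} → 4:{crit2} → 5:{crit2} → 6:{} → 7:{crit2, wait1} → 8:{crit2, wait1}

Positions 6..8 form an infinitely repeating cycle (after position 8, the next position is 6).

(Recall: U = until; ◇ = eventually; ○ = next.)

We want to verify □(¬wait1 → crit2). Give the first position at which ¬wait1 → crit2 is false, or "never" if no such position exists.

6

Check ¬wait1 → crit2 at each position in order: 0 ✓, 1 ✓, 2 ✓, 3 ✓, 4 ✓, 5 ✓.
At position 6 the labels are {}, so ¬wait1 → crit2 is false there. This is the first violation.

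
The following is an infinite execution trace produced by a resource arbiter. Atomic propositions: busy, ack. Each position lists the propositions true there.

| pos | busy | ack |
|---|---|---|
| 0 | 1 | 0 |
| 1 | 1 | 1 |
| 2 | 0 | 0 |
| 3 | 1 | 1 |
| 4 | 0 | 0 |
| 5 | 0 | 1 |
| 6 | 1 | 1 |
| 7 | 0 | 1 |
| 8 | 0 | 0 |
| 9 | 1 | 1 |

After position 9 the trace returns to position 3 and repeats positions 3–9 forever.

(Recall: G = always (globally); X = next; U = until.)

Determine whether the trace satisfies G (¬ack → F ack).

Satisfied

¬ack → F ack holds at every position 0..9, and those are all positions ever visited, so G (¬ack → F ack) holds.
Positions where ¬ack holds: 0, 2, 4, 8.
Check F ack at each: 0→ok, 2→ok, 4→ok, 8→ok.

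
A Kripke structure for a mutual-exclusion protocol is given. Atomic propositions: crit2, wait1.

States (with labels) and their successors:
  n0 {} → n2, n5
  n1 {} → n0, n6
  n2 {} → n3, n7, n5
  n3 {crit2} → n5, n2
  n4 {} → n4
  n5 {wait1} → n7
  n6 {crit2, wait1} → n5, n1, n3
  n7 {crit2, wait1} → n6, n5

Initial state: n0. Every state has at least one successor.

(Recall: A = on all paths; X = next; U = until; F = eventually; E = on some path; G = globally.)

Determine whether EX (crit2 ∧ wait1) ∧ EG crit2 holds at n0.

Does not hold

States satisfying crit2 ∧ wait1: {n6, n7}.
States satisfying EX (crit2 ∧ wait1): {n1, n2, n5, n7}.
States satisfying crit2: {n3, n6, n7}.
States satisfying EG crit2: ∅.
States satisfying EX (crit2 ∧ wait1) ∧ EG crit2: ∅.
n0 ∉ Sat(EX (crit2 ∧ wait1) ∧ EG crit2).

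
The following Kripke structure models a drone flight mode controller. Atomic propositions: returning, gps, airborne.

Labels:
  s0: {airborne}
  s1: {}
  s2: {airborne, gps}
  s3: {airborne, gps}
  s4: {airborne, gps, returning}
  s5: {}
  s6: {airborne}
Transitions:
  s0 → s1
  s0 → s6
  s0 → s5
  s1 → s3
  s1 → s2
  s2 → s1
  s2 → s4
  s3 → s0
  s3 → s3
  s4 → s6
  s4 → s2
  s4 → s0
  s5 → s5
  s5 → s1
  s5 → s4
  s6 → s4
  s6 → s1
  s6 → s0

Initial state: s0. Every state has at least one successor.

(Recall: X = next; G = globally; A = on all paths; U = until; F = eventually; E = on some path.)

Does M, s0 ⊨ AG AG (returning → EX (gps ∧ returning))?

States satisfying AG (returning → EX (gps ∧ returning)): ∅.
States satisfying AG AG (returning → EX (gps ∧ returning)): ∅.
s0 is reachable from s0 and violates AG (returning → EX (gps ∧ returning)), so AG fails at s0.
s0 ∉ Sat(AG AG (returning → EX (gps ∧ returning))).

Does not hold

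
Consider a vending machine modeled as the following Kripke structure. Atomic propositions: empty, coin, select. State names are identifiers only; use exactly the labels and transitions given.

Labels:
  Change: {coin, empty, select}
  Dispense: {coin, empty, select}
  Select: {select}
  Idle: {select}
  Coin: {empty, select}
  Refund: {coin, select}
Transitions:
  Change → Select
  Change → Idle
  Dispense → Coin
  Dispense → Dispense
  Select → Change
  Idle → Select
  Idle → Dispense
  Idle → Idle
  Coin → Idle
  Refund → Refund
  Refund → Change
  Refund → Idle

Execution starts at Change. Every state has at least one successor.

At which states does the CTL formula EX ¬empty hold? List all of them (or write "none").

{Change, Idle, Coin, Refund}

States satisfying ¬empty: {Select, Idle, Refund}.
States satisfying EX ¬empty: {Change, Idle, Coin, Refund}.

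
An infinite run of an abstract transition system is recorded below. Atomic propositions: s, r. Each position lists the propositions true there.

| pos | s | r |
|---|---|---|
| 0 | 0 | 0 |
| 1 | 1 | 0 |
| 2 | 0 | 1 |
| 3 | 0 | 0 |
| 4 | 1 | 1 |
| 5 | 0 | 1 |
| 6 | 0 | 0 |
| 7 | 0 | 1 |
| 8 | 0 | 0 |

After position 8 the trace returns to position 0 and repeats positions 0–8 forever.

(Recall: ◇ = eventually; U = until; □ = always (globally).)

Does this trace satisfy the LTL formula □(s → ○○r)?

s → ○○r must hold at every position from 0 onward. It fails at position 1, so □(s → ○○r) is false.
Positions where s holds: 1, 4.
Check ○○r at each: 1→fails, 4→fails.

Does not hold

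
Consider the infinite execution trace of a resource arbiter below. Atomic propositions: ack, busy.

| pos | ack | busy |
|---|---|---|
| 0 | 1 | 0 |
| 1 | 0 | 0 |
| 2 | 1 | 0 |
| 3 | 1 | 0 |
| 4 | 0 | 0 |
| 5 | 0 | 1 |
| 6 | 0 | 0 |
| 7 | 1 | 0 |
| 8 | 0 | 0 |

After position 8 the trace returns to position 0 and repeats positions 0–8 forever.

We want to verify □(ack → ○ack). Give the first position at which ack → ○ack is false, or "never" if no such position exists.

At position 0 the labels are {ack} and the next position 1 has {}, so ack → ○ack is false there. This is the first violation.

0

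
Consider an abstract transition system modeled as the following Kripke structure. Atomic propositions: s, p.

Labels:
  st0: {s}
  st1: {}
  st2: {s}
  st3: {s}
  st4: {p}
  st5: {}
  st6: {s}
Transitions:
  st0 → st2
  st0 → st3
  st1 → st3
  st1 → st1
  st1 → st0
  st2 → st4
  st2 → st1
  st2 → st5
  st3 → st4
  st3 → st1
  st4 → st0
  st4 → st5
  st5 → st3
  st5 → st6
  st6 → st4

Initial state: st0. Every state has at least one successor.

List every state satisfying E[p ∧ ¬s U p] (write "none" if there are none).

{st4}

States satisfying p ∧ ¬s: {st4}.
States satisfying p: {st4}.
States satisfying E[p ∧ ¬s U p]: {st4}.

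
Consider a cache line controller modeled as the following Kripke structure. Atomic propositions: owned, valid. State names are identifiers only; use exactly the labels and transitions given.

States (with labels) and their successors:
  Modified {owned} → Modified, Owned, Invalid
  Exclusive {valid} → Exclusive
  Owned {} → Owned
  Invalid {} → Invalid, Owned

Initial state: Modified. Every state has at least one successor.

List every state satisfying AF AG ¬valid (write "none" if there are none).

{Modified, Owned, Invalid}

States satisfying AG ¬valid: {Modified, Owned, Invalid}.
States satisfying AF AG ¬valid: {Modified, Owned, Invalid}.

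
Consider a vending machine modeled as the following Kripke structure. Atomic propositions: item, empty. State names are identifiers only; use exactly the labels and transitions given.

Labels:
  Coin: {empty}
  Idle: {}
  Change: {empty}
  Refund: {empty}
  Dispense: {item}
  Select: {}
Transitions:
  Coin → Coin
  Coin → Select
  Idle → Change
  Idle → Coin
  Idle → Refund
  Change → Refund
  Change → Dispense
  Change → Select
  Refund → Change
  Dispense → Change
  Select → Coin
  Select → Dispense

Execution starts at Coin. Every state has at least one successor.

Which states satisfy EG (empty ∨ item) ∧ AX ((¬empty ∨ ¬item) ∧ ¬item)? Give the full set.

States satisfying empty ∨ item: {Coin, Change, Refund, Dispense}.
States satisfying EG (empty ∨ item): {Coin, Change, Refund, Dispense}.
States satisfying (¬empty ∨ ¬item) ∧ ¬item: {Coin, Idle, Change, Refund, Select}.
States satisfying AX ((¬empty ∨ ¬item) ∧ ¬item): {Coin, Idle, Refund, Dispense}.
States satisfying EG (empty ∨ item) ∧ AX ((¬empty ∨ ¬item) ∧ ¬item): {Coin, Refund, Dispense}.

{Coin, Refund, Dispense}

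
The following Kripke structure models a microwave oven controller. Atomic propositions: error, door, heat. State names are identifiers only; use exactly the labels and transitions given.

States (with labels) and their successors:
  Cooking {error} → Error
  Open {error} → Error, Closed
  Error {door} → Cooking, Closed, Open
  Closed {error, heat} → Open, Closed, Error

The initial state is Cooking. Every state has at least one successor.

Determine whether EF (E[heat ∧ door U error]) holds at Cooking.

Satisfied

States satisfying E[heat ∧ door U error]: {Cooking, Open, Closed}.
States satisfying EF (E[heat ∧ door U error]): {Cooking, Open, Error, Closed}.
Some path from Cooking reaches a state where E[heat ∧ door U error] holds.
Cooking ∈ Sat(EF (E[heat ∧ door U error])).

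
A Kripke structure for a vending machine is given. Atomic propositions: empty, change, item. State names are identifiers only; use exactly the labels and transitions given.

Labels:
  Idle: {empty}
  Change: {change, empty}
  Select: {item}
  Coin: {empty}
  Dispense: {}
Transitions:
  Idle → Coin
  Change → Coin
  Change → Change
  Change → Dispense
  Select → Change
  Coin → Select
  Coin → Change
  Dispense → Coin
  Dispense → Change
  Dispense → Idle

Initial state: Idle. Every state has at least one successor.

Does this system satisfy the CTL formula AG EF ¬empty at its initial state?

Yes

States satisfying EF ¬empty: {Idle, Change, Select, Coin, Dispense}.
States satisfying AG EF ¬empty: {Idle, Change, Select, Coin, Dispense}.
Every state reachable from Idle satisfies EF ¬empty.
Idle ∈ Sat(AG EF ¬empty).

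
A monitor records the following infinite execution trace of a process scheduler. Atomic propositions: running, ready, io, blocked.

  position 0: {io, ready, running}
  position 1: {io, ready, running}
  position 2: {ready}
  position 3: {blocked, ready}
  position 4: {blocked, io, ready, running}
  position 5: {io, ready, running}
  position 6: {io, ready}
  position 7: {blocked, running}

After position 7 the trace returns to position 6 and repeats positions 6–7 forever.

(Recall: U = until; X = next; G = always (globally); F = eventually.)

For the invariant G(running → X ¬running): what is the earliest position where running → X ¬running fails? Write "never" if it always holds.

0

At position 0 the labels are {io, ready, running} and the next position 1 has {io, ready, running}, so running → X ¬running is false there. This is the first violation.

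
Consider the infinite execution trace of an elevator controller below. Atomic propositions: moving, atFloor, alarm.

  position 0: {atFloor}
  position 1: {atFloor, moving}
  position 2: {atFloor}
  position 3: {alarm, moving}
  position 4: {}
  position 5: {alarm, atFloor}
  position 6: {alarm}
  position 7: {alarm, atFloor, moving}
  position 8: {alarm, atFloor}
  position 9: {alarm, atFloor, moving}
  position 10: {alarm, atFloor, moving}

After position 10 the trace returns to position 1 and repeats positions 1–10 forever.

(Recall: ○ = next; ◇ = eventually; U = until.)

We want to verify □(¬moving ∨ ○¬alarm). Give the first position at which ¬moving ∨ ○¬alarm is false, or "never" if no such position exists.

7

Check ¬moving ∨ ○¬alarm at each position in order: 0 ✓, 1 ✓, 2 ✓, 3 ✓, 4 ✓, 5 ✓, 6 ✓.
At position 7 the labels are {alarm, atFloor, moving} and the next position 8 has {alarm, atFloor}, so ¬moving ∨ ○¬alarm is false there. This is the first violation.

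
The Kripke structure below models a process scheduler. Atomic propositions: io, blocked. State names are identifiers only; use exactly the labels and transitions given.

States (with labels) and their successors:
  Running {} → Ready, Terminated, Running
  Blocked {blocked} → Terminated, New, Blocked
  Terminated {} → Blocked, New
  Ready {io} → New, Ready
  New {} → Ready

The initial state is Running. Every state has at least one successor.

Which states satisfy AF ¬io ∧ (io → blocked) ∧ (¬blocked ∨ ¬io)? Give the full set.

States satisfying ¬io: {Running, Blocked, Terminated, New}.
States satisfying AF ¬io: {Running, Blocked, Terminated, New}.
States satisfying io → blocked: {Running, Blocked, Terminated, New}.
States satisfying ¬blocked: {Running, Terminated, Ready, New}.
States satisfying ¬blocked ∨ ¬io: {Running, Blocked, Terminated, Ready, New}.
States satisfying (io → blocked) ∧ (¬blocked ∨ ¬io): {Running, Blocked, Terminated, New}.
States satisfying AF ¬io ∧ (io → blocked) ∧ (¬blocked ∨ ¬io): {Running, Blocked, Terminated, New}.

{Running, Blocked, Terminated, New}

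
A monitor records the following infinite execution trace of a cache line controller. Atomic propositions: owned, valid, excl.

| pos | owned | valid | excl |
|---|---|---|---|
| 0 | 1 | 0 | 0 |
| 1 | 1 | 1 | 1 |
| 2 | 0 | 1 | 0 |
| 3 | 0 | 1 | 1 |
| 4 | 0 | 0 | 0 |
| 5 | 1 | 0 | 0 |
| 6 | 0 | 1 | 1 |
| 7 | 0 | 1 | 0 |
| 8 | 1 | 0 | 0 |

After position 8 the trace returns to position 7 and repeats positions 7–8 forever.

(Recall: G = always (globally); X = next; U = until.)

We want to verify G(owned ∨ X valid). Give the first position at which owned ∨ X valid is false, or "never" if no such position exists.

3

Check owned ∨ X valid at each position in order: 0 ✓, 1 ✓, 2 ✓.
At position 3 the labels are {excl, valid} and the next position 4 has {}, so owned ∨ X valid is false there. This is the first violation.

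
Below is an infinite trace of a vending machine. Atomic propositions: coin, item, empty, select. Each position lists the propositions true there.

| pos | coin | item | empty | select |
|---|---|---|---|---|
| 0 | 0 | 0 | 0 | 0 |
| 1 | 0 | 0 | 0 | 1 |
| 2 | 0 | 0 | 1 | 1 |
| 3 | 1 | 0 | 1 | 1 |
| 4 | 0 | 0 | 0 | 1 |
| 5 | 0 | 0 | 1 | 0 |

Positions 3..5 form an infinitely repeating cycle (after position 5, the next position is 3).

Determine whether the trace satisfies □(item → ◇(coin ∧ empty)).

Holds

item → ◇(coin ∧ empty) holds at every position 0..5, and those are all positions ever visited, so □(item → ◇(coin ∧ empty)) holds.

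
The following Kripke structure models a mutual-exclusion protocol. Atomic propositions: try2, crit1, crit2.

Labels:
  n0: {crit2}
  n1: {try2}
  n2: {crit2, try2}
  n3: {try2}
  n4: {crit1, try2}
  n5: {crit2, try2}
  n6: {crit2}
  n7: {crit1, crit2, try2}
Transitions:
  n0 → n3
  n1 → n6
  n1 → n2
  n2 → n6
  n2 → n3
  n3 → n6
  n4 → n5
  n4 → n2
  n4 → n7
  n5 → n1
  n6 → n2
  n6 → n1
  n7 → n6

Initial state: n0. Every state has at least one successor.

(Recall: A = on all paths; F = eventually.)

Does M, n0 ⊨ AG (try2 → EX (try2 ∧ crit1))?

States satisfying try2 → EX (try2 ∧ crit1): {n0, n4, n6}.
States satisfying AG (try2 → EX (try2 ∧ crit1)): ∅.
n1 is reachable from n0 and violates try2 → EX (try2 ∧ crit1), so AG fails at n0.
n0 ∉ Sat(AG (try2 → EX (try2 ∧ crit1))).

No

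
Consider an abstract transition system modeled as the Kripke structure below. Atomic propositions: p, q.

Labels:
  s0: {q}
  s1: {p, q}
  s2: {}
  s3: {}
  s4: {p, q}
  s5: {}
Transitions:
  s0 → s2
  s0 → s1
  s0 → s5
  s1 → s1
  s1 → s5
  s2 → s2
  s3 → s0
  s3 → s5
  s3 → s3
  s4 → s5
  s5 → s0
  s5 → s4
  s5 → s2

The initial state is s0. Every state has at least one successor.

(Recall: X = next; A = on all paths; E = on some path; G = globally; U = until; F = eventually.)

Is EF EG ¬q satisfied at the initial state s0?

Satisfied

States satisfying EG ¬q: {s2, s3, s5}.
States satisfying EF EG ¬q: {s0, s1, s2, s3, s4, s5}.
Some path from s0 reaches a state where EG ¬q holds.
s0 ∈ Sat(EF EG ¬q).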